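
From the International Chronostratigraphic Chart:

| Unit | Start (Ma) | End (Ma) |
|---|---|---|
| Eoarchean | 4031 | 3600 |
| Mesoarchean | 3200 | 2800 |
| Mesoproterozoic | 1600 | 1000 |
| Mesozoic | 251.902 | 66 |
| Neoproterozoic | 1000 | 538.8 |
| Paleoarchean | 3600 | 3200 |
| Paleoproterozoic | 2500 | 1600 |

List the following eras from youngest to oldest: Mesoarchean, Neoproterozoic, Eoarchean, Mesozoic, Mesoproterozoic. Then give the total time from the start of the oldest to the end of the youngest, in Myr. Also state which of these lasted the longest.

Mesozoic → Neoproterozoic → Mesoproterozoic → Mesoarchean → Eoarchean; total span 3965 Myr; longest is Mesoproterozoic

Start ages (Ma): Eoarchean 4031, Mesoarchean 3200, Mesoproterozoic 1600, Neoproterozoic 1000, Mesozoic 251.902.
Ordered youngest to oldest: Mesozoic, Neoproterozoic, Mesoproterozoic, Mesoarchean, Eoarchean.
Span = 4031 − 66 = 3965 Myr.
Durations: Eoarchean 431, Mesoarchean 400, Neoproterozoic 461.2, Mesoproterozoic 600, Mesozoic 185.902 → longest is Mesoproterozoic (600 Myr).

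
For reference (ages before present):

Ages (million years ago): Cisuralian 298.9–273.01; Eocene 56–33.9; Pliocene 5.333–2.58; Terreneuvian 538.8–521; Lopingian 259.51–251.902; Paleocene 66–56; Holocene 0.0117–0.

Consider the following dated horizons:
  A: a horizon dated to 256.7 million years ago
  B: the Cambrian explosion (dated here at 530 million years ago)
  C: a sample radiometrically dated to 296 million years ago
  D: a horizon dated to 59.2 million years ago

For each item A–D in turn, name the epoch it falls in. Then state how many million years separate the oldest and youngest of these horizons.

A — Lopingian; B — Terreneuvian; C — Cisuralian; D — Paleocene; span 470.8 million years

A: 256.7 Ma lies in 259.51–251.902 Ma, so Lopingian.
B: 530 Ma lies in 538.8–521 Ma, so Terreneuvian.
C: 296 Ma lies in 298.9–273.01 Ma, so Cisuralian.
D: 59.2 Ma lies in 66–56 Ma, so Paleocene.
Oldest = 530 Ma, youngest = 59.2 Ma → span 470.8 Myr.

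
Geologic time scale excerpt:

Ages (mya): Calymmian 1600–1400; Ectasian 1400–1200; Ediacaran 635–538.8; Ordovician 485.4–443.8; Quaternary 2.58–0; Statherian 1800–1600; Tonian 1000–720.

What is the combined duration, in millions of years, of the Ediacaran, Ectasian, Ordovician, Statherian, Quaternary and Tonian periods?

820.38 million years

Each duration: Ediacaran = 96.2; Ectasian = 200; Ordovician = 41.6; Statherian = 200; Quaternary = 2.58; Tonian = 280.
Sum: 96.2 + 200 + 41.6 + 200 + 2.58 + 280 = 820.38 Myr.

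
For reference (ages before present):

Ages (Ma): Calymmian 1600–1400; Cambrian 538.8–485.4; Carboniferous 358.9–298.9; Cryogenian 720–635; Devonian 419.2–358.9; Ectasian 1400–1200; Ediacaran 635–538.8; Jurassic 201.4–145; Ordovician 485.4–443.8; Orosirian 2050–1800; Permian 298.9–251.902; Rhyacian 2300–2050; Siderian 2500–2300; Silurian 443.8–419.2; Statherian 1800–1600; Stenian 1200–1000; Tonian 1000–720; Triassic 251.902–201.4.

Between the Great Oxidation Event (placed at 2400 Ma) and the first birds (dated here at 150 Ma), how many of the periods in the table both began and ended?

2400 Ma sits inside the Siderian (2500–2300) and 150 Ma inside the Jurassic (201.4–145); neither of those is wholly between the two dates.
The listed periods lying completely between them are Rhyacian, Orosirian, Statherian, Calymmian, Ectasian, Stenian, Tonian, Cryogenian, Ediacaran, Cambrian, Ordovician, Silurian, Devonian, Carboniferous, Permian, Triassic — 16 in all.

16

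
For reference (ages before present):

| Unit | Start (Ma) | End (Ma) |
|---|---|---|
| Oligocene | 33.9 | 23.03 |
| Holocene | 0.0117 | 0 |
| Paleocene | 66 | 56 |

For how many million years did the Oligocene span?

33.9 − 23.03 = 10.87 million years.

10.87 million years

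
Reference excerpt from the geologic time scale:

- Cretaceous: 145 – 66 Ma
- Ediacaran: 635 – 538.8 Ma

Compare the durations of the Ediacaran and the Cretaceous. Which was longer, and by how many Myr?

Ediacaran, by 17.2 million years

Ediacaran: 635 − 538.8 = 96.2 Myr.
Cretaceous: 145 − 66 = 79 Myr.
Difference: 96.2 − 79 = 17.2 Myr, so the Ediacaran was longer.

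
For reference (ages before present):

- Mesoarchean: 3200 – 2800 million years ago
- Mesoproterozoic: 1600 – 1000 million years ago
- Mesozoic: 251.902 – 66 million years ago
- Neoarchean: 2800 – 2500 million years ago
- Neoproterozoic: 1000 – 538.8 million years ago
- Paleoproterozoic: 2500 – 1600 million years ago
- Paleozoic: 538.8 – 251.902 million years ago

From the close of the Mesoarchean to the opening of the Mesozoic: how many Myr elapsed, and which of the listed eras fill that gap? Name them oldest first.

2548.098 million years; Neoarchean, Paleoproterozoic, Mesoproterozoic, Neoproterozoic, Paleozoic

End of Mesoarchean = 2800 Ma; start of Mesozoic = 251.902 Ma.
Gap = 2800 − 251.902 = 2548.098 Myr.
Eras wholly inside 2800–251.902 Ma: Neoarchean (2800–2500), Paleoproterozoic (2500–1600), Mesoproterozoic (1600–1000), Neoproterozoic (1000–538.8), Paleozoic (538.8–251.902).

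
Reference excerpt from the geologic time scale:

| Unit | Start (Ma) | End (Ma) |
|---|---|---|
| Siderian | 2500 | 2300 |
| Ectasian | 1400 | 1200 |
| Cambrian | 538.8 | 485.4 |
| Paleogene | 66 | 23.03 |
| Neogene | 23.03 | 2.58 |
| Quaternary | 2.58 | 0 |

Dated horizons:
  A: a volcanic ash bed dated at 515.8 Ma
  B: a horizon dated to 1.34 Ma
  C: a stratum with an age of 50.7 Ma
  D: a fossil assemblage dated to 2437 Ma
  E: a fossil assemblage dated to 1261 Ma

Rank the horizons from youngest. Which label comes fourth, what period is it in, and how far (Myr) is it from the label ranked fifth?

E, in the Ectasian; 1176 million years to D

Smaller Ma means younger, so youngest first: B 1.34 < C 50.7 < A 515.8 < E 1261 < D 2437.
Counting 4 along gives E (1261 Ma); the excerpt puts that inside the Ectasian, 1400–1200 Ma.
Next in line is D (2437 Ma), and 2437 − 1261 = 1176 Myr.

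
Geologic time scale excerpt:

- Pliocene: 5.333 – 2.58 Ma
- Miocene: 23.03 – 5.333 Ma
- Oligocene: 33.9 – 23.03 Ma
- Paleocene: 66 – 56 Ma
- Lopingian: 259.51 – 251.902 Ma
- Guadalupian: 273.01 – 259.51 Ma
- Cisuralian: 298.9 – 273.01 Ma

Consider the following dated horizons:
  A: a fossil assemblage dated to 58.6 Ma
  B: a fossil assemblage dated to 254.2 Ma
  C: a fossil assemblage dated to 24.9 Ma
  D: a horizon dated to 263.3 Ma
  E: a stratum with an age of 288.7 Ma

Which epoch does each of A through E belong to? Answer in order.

Match each age against the start–end ranges in the excerpt: A = 58.6 Ma → Paleocene (66–56); B = 254.2 Ma → Lopingian (259.51–251.902); C = 24.9 Ma → Oligocene (33.9–23.03); D = 263.3 Ma → Guadalupian (273.01–259.51); E = 288.7 Ma → Cisuralian (298.9–273.01).

A — Paleocene; B — Lopingian; C — Oligocene; D — Guadalupian; E — Cisuralian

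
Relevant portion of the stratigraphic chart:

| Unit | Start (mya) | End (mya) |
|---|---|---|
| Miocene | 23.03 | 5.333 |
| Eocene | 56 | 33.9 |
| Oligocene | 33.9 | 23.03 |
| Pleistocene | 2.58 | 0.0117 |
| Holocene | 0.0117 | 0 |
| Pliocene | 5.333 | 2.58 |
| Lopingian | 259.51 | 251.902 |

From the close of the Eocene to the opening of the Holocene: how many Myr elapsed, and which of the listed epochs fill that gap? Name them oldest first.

33.8883 million years; Oligocene, Miocene, Pliocene, Pleistocene

End of Eocene = 33.9 Ma; start of Holocene = 0.0117 Ma.
Gap = 33.9 − 0.0117 = 33.8883 Myr.
Epochs wholly inside 33.9–0.0117 Ma: Oligocene (33.9–23.03), Miocene (23.03–5.333), Pliocene (5.333–2.58), Pleistocene (2.58–0.0117).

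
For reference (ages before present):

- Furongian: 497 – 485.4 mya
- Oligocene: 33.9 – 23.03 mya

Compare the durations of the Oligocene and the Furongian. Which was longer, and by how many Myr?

Oligocene: 33.9 − 23.03 = 10.87 Myr.
Furongian: 497 − 485.4 = 11.6 Myr.
Difference: 11.6 − 10.87 = 0.73 Myr, so the Furongian was longer.

Furongian, by 0.73 million years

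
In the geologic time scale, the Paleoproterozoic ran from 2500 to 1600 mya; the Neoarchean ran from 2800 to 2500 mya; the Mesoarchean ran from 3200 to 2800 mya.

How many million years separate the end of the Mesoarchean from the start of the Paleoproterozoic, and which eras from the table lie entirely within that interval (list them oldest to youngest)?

The Mesoarchean closes at 2800 Ma and the Paleoproterozoic opens at 2500 Ma, so the interval is 2800 − 2500 = 300 Myr.
An era fits inside if it starts at or after 2800 Ma and ends at or before 2500 Ma; oldest first that gives Neoarchean.

300 million years; Neoarchean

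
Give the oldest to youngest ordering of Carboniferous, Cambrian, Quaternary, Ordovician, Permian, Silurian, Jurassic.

Era membership (oldest first within each) — Paleozoic: Cambrian, Ordovician, Silurian, Carboniferous, Permian; Mesozoic: Jurassic; Cenozoic: Quaternary. Paleozoic precedes Mesozoic, which precedes Cenozoic. Concatenating the groups in that era order gives oldest to youngest directly.

Cambrian, Ordovician, Silurian, Carboniferous, Permian, Jurassic, Quaternary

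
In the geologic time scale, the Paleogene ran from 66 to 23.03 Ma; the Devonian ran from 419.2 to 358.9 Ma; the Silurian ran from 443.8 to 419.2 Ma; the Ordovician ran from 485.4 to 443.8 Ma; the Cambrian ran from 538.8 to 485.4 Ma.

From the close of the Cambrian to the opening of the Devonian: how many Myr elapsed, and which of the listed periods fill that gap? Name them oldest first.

66.2 million years; Ordovician, Silurian

End of Cambrian = 485.4 Ma; start of Devonian = 419.2 Ma.
Gap = 485.4 − 419.2 = 66.2 Myr.
Periods wholly inside 485.4–419.2 Ma: Ordovician (485.4–443.8), Silurian (443.8–419.2).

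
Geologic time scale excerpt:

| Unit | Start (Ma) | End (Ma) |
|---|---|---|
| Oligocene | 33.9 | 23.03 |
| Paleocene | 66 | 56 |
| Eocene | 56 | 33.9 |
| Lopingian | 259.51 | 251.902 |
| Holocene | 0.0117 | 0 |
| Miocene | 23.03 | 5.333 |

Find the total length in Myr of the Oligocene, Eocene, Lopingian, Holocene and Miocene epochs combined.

Each duration: Oligocene = 10.87; Eocene = 22.1; Lopingian = 7.608; Holocene = 0.0117; Miocene = 17.697.
Sum: 10.87 + 22.1 + 7.608 + 0.0117 + 17.697 = 58.2867 Myr.

58.2867 million years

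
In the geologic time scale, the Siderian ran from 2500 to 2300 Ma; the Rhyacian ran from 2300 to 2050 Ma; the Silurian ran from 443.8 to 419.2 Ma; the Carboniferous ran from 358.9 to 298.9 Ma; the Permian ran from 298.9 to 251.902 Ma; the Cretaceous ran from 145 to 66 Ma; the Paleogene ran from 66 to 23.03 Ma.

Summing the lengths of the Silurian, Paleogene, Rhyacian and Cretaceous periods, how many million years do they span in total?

Each duration: Silurian = 24.6; Paleogene = 42.97; Rhyacian = 250; Cretaceous = 79.
Sum: 24.6 + 42.97 + 250 + 79 = 396.57 Myr.

396.57 million years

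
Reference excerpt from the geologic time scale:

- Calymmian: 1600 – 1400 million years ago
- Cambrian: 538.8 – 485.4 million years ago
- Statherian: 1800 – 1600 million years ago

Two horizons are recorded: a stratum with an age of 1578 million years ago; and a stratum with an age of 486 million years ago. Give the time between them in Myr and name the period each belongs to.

Elapsed time: 1578 − 486 = 1092 Myr.
1578 Ma lies within 1600–1400 Ma: Calymmian.
486 Ma lies within 538.8–485.4 Ma: Cambrian.

1092 million years apart; the first in the Calymmian, the second in the Cambrian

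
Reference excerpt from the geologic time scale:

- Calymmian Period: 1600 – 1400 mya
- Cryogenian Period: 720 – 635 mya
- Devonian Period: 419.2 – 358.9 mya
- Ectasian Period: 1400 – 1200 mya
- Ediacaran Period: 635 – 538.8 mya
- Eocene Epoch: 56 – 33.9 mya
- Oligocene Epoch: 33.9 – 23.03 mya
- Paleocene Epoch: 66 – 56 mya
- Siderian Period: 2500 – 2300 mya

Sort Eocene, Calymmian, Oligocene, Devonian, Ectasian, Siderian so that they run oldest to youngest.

The oldest of these is Siderian (starts 2500 Ma) and the youngest is Oligocene (ends 23.03 Ma).
In between, by decreasing start age: Calymmian (1600), Ectasian (1400), Devonian (419.2), Eocene (56).

Siderian → Calymmian → Ectasian → Devonian → Eocene → Oligocene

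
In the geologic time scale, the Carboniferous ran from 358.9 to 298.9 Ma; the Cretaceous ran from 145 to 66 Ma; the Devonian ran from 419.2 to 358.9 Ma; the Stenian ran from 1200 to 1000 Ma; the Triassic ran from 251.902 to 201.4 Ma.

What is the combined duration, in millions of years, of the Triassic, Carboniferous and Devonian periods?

170.802 million years

Duration is start − end for each: (251.902 − 201.4) + (358.9 − 298.9) + (419.2 − 358.9).
That is 50.502 + 60 + 60.3, which totals 170.802 million years.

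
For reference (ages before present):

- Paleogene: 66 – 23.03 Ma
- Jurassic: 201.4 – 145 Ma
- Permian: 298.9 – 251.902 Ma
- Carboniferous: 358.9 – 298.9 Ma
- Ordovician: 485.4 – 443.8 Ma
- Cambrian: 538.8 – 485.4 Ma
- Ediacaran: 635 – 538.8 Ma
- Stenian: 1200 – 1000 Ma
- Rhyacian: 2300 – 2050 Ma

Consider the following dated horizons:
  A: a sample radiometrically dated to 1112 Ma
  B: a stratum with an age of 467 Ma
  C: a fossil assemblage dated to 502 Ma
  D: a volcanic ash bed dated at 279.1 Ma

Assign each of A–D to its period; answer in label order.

A — Stenian; B — Ordovician; C — Cambrian; D — Permian

A: 1112 Ma lies in 1200–1000 Ma, so Stenian.
B: 467 Ma lies in 485.4–443.8 Ma, so Ordovician.
C: 502 Ma lies in 538.8–485.4 Ma, so Cambrian.
D: 279.1 Ma lies in 298.9–251.902 Ma, so Permian.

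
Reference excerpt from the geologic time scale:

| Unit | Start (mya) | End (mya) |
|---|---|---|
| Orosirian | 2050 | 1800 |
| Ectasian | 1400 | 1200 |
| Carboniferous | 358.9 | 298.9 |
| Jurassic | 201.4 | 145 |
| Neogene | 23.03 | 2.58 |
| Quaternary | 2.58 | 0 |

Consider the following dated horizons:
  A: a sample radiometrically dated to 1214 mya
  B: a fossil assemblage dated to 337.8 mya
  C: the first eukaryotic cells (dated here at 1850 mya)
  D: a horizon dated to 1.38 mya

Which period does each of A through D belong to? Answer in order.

A: 1214 Ma lies in 1400–1200 Ma, so Ectasian.
B: 337.8 Ma lies in 358.9–298.9 Ma, so Carboniferous.
C: 1850 Ma lies in 2050–1800 Ma, so Orosirian.
D: 1.38 Ma lies in 2.58–0 Ma, so Quaternary.

A — Ectasian; B — Carboniferous; C — Orosirian; D — Quaternary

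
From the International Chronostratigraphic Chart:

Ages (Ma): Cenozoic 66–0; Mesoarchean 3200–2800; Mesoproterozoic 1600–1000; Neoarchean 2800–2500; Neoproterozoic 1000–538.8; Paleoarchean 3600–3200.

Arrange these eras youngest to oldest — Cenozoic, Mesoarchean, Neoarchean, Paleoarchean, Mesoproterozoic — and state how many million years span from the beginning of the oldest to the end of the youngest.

Cenozoic, Mesoproterozoic, Neoarchean, Mesoarchean, Paleoarchean; total span 3600 Myr

From the excerpt: Cenozoic 66–0; Mesoarchean 3200–2800; Neoarchean 2800–2500; Paleoarchean 3600–3200; Mesoproterozoic 1600–1000 (Ma).
Larger Ma is earlier, so the oldest is Paleoarchean and the youngest is Cenozoic; youngest to oldest: Cenozoic, Mesoproterozoic, Neoarchean, Mesoarchean, Paleoarchean.
Oldest start 3600 minus youngest end 0 gives 3600 Myr overall.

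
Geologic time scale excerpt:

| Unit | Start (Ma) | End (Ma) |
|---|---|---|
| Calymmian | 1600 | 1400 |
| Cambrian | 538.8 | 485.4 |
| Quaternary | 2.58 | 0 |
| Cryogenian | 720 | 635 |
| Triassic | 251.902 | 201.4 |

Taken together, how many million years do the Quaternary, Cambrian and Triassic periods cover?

Duration is start − end for each: (2.58 − 0) + (538.8 − 485.4) + (251.902 − 201.4).
That is 2.58 + 53.4 + 50.502, which totals 106.482 million years.

106.482 million years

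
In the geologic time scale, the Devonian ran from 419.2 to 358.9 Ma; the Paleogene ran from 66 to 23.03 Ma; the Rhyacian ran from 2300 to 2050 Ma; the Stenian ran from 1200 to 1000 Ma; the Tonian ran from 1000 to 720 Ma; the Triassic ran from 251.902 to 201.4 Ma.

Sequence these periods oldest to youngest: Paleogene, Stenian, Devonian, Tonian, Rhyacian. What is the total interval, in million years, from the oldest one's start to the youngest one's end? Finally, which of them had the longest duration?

Rhyacian → Stenian → Tonian → Devonian → Paleogene; total span 2276.97 Myr; longest is Tonian

Start ages (Ma): Rhyacian 2300, Stenian 1200, Tonian 1000, Devonian 419.2, Paleogene 66.
Ordered oldest to youngest: Rhyacian, Stenian, Tonian, Devonian, Paleogene.
Span = 2300 − 23.03 = 2276.97 Myr.
Durations: Stenian 200, Paleogene 42.97, Tonian 280, Rhyacian 250, Devonian 60.3 → longest is Tonian (280 Myr).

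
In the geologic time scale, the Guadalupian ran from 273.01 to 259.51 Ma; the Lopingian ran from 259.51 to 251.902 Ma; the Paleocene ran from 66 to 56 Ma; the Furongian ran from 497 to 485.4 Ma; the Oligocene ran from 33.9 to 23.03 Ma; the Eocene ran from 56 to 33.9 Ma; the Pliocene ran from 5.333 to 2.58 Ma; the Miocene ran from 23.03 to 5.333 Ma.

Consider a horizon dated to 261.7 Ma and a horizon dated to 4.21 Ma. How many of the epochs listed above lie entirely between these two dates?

5

The older date is 261.7 Ma and the younger is 4.21 Ma.
Epochs with start < 261.7 and end > 4.21 Ma: Lopingian (259.51–251.902), Paleocene (66–56), Eocene (56–33.9), Oligocene (33.9–23.03), Miocene (23.03–5.333).
That is 5 complete epochs.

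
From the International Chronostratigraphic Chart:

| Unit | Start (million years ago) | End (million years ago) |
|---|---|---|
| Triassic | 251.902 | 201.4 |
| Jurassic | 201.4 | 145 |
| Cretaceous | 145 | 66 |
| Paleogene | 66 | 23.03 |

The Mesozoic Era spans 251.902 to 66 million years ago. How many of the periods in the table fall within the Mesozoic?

Periods inside 251.902–66 Ma: Triassic, Jurassic, Cretaceous — 3 in total.

3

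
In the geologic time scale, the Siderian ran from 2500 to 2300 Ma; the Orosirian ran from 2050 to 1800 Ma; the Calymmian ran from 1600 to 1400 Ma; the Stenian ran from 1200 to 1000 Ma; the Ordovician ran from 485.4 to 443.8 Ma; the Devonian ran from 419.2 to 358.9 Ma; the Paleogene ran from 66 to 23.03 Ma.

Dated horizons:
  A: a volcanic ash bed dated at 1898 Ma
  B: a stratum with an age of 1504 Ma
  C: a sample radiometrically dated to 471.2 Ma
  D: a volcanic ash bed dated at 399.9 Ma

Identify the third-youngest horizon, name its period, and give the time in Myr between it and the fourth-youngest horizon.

B, in the Calymmian; 394 million years to A

Smaller Ma means younger, so youngest first: D 399.9 < C 471.2 < B 1504 < A 1898.
Counting 3 along gives B (1504 Ma); the excerpt puts that inside the Calymmian, 1600–1400 Ma.
Next in line is A (1898 Ma), and 1898 − 1504 = 394 Myr.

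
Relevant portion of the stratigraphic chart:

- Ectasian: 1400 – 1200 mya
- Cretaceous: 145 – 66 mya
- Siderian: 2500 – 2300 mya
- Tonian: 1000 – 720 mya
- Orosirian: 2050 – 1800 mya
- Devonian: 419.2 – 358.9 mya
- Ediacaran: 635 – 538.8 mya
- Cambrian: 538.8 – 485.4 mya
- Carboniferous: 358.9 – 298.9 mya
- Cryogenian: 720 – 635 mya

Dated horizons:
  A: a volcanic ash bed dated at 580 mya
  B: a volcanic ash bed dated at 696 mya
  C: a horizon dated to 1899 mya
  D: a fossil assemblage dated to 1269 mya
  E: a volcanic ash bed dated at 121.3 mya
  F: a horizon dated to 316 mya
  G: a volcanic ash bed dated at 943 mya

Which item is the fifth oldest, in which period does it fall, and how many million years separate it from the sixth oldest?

Sorted oldest-first by Ma: C (1899), D (1269), G (943), B (696), A (580), F (316), E (121.3).
The fifth oldest is A at 580 Ma, which lies in 635–538.8 Ma: the Ediacaran.
The sixth oldest is F at 316 Ma; separation = |580 − 316| = 264 Myr.

A, in the Ediacaran; 264 million years to F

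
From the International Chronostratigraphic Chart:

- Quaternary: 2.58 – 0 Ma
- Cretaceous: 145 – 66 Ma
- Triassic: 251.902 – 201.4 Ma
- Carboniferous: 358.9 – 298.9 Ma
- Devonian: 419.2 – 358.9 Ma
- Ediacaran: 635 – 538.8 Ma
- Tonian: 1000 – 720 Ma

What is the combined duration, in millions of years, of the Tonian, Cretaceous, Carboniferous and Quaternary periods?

Each duration: Tonian = 280; Cretaceous = 79; Carboniferous = 60; Quaternary = 2.58.
Sum: 280 + 79 + 60 + 2.58 = 421.58 Myr.

421.58 million years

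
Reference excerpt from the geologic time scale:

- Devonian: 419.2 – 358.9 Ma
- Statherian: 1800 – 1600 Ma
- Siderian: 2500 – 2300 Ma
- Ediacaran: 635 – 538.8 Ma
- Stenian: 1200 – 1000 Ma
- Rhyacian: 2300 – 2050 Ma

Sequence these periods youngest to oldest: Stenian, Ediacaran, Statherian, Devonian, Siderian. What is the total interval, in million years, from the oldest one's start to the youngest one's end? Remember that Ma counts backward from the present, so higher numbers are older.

Start ages (Ma): Siderian 2500, Statherian 1800, Stenian 1200, Ediacaran 635, Devonian 419.2.
Ordered youngest to oldest: Devonian, Ediacaran, Stenian, Statherian, Siderian.
Span = 2500 − 358.9 = 2141.1 Myr.

Devonian, Ediacaran, Stenian, Statherian, Siderian; total span 2141.1 Myr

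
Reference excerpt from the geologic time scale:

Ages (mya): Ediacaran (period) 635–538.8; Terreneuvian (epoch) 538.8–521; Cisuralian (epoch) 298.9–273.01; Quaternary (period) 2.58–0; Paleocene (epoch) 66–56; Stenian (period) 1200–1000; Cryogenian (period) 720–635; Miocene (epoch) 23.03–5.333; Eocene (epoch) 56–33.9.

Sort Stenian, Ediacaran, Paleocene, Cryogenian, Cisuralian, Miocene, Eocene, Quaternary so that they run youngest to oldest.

Quaternary → Miocene → Eocene → Paleocene → Cisuralian → Ediacaran → Cryogenian → Stenian

The oldest of these is Stenian (starts 1200 Ma) and the youngest is Quaternary (ends 0 Ma).
In between, by decreasing start age: Cryogenian (720), Ediacaran (635), Cisuralian (298.9), Paleocene (66), Eocene (56), Miocene (23.03).
Listing youngest first means reversing that sequence.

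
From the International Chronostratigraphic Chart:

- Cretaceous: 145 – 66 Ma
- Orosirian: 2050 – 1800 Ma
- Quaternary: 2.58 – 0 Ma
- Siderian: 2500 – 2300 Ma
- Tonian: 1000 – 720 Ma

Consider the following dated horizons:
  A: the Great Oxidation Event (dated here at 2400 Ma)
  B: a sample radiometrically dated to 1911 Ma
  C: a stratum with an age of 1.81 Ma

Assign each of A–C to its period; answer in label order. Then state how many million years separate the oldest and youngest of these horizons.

A: 2400 Ma lies in 2500–2300 Ma, so Siderian.
B: 1911 Ma lies in 2050–1800 Ma, so Orosirian.
C: 1.81 Ma lies in 2.58–0 Ma, so Quaternary.
Oldest = 2400 Ma, youngest = 1.81 Ma → span 2398.19 Myr.

A — Siderian; B — Orosirian; C — Quaternary; span 2398.19 million years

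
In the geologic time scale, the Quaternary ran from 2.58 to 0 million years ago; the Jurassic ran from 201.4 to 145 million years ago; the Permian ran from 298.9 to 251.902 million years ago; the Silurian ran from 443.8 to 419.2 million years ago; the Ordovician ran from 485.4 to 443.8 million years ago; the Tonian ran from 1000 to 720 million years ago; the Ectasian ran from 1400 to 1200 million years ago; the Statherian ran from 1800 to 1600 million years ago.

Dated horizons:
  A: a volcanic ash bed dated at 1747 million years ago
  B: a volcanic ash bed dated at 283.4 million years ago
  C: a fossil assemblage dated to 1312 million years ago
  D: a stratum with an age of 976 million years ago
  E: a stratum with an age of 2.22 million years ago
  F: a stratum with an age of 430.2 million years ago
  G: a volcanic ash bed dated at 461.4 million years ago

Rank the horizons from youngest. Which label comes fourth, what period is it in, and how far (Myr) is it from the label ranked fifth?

Sorted youngest-first by Ma: E (2.22), B (283.4), F (430.2), G (461.4), D (976), C (1312), A (1747).
The fourth youngest is G at 461.4 Ma, which lies in 485.4–443.8 Ma: the Ordovician.
The fifth youngest is D at 976 Ma; separation = |461.4 − 976| = 514.6 Myr.

G, in the Ordovician; 514.6 million years to D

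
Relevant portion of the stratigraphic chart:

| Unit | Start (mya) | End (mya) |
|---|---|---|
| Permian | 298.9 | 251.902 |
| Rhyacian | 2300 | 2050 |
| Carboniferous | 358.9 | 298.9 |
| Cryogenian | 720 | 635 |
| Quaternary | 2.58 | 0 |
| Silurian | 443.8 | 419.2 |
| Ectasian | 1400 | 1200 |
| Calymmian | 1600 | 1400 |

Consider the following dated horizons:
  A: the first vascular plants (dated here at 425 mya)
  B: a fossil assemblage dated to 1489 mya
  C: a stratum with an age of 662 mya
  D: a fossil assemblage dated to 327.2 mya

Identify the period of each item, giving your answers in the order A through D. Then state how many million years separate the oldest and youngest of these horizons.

A — Silurian; B — Calymmian; C — Cryogenian; D — Carboniferous; span 1161.8 million years

Match each age against the start–end ranges in the excerpt: A = 425 Ma → Silurian (443.8–419.2); B = 1489 Ma → Calymmian (1600–1400); C = 662 Ma → Cryogenian (720–635); D = 327.2 Ma → Carboniferous (358.9–298.9).
The largest age is 1489 Ma and the smallest is 327.2 Ma; their difference is 1161.8 Myr.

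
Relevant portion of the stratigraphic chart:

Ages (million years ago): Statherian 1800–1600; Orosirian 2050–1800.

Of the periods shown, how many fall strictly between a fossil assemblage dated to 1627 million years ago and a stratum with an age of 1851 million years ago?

Checking each listed span, none has both start < 1851 Ma and end > 1627 Ma — every period straddles one of the two dates or lies outside them — so the count is 0.

0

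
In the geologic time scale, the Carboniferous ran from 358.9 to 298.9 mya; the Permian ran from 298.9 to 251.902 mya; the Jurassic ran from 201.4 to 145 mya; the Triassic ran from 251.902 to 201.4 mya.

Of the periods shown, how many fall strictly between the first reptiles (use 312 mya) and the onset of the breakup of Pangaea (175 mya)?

The older date is 312 Ma and the younger is 175 Ma.
Periods with start < 312 and end > 175 Ma: Permian (298.9–251.902), Triassic (251.902–201.4).
That is 2 complete periods.

2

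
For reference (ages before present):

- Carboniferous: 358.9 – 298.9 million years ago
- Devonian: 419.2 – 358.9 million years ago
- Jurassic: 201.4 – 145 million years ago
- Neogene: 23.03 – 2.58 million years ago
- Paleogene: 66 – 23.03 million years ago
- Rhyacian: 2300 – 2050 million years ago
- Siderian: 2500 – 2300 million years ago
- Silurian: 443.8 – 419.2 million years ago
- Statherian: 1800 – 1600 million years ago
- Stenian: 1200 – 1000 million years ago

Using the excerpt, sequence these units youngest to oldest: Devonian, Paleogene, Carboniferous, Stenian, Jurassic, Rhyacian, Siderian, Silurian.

Paleogene, Jurassic, Carboniferous, Devonian, Silurian, Stenian, Rhyacian, Siderian

Sorting by start age (ascending Ma, since larger Ma = older): Paleogene began 66, Jurassic began 201.4, Carboniferous began 358.9, Devonian began 419.2, Silurian began 443.8, Stenian began 1200, Rhyacian began 2300, Siderian began 2500.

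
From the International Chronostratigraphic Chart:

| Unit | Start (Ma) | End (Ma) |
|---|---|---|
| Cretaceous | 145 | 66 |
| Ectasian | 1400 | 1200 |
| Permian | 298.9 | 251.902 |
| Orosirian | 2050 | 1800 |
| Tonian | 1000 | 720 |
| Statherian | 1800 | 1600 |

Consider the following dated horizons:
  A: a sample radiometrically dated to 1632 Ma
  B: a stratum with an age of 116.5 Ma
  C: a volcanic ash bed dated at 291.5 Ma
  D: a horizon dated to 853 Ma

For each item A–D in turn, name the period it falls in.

Match each age against the start–end ranges in the excerpt: A = 1632 Ma → Statherian (1800–1600); B = 116.5 Ma → Cretaceous (145–66); C = 291.5 Ma → Permian (298.9–251.902); D = 853 Ma → Tonian (1000–720).

A — Statherian; B — Cretaceous; C — Permian; D — Tonian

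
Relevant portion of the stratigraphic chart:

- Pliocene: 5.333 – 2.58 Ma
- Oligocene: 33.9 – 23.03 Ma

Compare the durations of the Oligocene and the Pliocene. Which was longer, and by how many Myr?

Oligocene: 33.9 − 23.03 = 10.87 Myr.
Pliocene: 5.333 − 2.58 = 2.753 Myr.
Difference: 10.87 − 2.753 = 8.117 Myr, so the Oligocene was longer.

Oligocene, by 8.117 million years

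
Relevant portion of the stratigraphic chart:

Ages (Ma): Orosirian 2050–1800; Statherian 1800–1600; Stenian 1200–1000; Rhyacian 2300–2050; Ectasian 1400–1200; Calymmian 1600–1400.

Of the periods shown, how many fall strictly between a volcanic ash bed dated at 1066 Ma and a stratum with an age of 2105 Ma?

4

2105 Ma sits inside the Rhyacian (2300–2050) and 1066 Ma inside the Stenian (1200–1000); neither of those is wholly between the two dates.
The listed periods lying completely between them are Orosirian, Statherian, Calymmian, Ectasian — 4 in all.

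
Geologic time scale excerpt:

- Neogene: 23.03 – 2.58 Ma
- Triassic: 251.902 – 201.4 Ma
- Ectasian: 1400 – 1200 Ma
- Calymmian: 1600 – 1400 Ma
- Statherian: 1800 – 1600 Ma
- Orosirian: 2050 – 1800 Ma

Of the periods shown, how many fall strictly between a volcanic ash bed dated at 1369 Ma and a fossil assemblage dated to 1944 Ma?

2

The older date is 1944 Ma and the younger is 1369 Ma.
Periods with start < 1944 and end > 1369 Ma: Statherian (1800–1600), Calymmian (1600–1400).
That is 2 complete periods.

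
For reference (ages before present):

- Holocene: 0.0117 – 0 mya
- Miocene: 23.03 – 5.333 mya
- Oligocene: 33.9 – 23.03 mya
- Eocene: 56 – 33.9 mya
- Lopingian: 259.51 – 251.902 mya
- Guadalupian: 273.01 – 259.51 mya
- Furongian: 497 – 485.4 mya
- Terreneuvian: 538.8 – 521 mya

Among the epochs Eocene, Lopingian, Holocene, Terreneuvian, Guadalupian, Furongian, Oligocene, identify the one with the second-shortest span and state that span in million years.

Durations: Eocene 22.1; Lopingian 7.608; Holocene 0.0117; Terreneuvian 17.8; Guadalupian 13.5; Furongian 11.6; Oligocene 10.87 Myr.
Sorted shortest-first: Holocene (0.0117), Lopingian (7.608), Oligocene (10.87), Furongian (11.6), Guadalupian (13.5), Terreneuvian (17.8), Eocene (22.1).
The second shortest is Lopingian at 7.608 Myr.

Lopingian, 7.608 million years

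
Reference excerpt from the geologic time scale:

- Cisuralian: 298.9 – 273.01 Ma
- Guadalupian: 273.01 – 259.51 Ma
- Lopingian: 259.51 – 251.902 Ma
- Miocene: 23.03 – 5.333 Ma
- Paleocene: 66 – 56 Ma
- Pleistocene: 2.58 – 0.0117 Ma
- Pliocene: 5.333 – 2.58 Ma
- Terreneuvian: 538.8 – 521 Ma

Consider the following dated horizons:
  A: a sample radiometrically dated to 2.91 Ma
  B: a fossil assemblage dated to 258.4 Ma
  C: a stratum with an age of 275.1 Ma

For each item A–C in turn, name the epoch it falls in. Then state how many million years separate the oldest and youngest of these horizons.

Match each age against the start–end ranges in the excerpt: A = 2.91 Ma → Pliocene (5.333–2.58); B = 258.4 Ma → Lopingian (259.51–251.902); C = 275.1 Ma → Cisuralian (298.9–273.01).
The largest age is 275.1 Ma and the smallest is 2.91 Ma; their difference is 272.19 Myr.

A — Pliocene; B — Lopingian; C — Cisuralian; span 272.19 million years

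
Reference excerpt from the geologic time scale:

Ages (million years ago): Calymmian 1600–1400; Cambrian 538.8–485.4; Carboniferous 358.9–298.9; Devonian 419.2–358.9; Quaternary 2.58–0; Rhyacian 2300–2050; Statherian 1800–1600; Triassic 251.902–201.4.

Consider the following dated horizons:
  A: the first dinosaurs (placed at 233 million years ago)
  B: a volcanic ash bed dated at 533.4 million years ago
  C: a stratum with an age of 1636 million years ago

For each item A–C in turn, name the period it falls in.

A — Triassic; B — Cambrian; C — Statherian

Match each age against the start–end ranges in the excerpt: A = 233 Ma → Triassic (251.902–201.4); B = 533.4 Ma → Cambrian (538.8–485.4); C = 1636 Ma → Statherian (1800–1600).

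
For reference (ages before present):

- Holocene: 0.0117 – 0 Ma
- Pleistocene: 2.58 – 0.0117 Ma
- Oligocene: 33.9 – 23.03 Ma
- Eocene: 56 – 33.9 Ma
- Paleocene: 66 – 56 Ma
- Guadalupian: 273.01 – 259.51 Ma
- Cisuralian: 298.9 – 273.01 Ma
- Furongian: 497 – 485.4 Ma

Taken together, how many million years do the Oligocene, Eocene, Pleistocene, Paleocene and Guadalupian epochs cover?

Duration is start − end for each: (33.9 − 23.03) + (56 − 33.9) + (2.58 − 0.0117) + (66 − 56) + (273.01 − 259.51).
That is 10.87 + 22.1 + 2.5683 + 10 + 13.5, which totals 59.0383 million years.

59.0383 million years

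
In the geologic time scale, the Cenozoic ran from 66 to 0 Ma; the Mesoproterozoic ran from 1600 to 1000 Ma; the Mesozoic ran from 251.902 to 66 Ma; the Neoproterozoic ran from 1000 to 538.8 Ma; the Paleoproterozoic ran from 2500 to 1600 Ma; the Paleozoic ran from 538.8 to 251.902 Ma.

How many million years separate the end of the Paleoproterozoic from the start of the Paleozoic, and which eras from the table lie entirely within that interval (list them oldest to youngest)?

1061.2 million years; Mesoproterozoic, Neoproterozoic

End of Paleoproterozoic = 1600 Ma; start of Paleozoic = 538.8 Ma.
Gap = 1600 − 538.8 = 1061.2 Myr.
Eras wholly inside 1600–538.8 Ma: Mesoproterozoic (1600–1000), Neoproterozoic (1000–538.8).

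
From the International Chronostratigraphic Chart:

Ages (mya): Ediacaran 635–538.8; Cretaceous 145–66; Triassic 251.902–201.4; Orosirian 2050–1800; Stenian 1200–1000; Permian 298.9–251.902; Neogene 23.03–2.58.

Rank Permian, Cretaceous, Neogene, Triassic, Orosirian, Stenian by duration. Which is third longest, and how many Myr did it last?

Cretaceous, 79 million years

Durations: Permian 46.998; Cretaceous 79; Neogene 20.45; Triassic 50.502; Orosirian 250; Stenian 200 Myr.
Sorted longest-first: Orosirian (250), Stenian (200), Cretaceous (79), Triassic (50.502), Permian (46.998), Neogene (20.45).
The third longest is Cretaceous at 79 Myr.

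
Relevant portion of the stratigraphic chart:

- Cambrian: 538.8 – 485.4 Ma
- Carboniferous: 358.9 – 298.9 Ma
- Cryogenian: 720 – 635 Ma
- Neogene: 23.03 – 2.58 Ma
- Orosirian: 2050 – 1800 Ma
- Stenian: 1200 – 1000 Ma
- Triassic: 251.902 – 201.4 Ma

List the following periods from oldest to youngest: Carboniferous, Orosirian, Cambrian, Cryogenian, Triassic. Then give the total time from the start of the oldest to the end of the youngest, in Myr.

Start ages (Ma): Orosirian 2050, Cryogenian 720, Cambrian 538.8, Carboniferous 358.9, Triassic 251.902.
Ordered oldest to youngest: Orosirian, Cryogenian, Cambrian, Carboniferous, Triassic.
Span = 2050 − 201.4 = 1848.6 Myr.

Orosirian, Cryogenian, Cambrian, Carboniferous, Triassic; total span 1848.6 Myr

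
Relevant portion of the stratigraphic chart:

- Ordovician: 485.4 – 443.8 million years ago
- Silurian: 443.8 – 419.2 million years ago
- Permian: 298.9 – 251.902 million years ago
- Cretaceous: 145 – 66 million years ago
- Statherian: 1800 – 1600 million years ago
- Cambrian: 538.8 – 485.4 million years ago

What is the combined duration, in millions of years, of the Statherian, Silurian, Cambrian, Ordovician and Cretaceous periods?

Duration is start − end for each: (1800 − 1600) + (443.8 − 419.2) + (538.8 − 485.4) + (485.4 − 443.8) + (145 − 66).
That is 200 + 24.6 + 53.4 + 41.6 + 79, which totals 398.6 million years.

398.6 million years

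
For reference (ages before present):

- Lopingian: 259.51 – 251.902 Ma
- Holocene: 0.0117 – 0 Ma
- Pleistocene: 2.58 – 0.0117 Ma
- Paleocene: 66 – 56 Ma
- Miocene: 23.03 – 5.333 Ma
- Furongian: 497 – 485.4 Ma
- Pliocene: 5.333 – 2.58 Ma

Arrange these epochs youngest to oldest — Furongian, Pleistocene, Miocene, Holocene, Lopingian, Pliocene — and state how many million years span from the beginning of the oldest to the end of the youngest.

Holocene → Pleistocene → Pliocene → Miocene → Lopingian → Furongian; total span 497 Myr

Start ages (Ma): Furongian 497, Lopingian 259.51, Miocene 23.03, Pliocene 5.333, Pleistocene 2.58, Holocene 0.0117.
Ordered youngest to oldest: Holocene, Pleistocene, Pliocene, Miocene, Lopingian, Furongian.
Span = 497 − 0 = 497 Myr.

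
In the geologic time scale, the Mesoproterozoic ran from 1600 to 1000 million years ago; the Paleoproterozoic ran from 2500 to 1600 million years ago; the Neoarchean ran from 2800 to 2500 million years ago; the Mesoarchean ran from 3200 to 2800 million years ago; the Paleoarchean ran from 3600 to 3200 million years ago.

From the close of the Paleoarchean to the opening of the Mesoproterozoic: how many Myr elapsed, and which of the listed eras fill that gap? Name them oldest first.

1600 million years; Mesoarchean, Neoarchean, Paleoproterozoic

The Paleoarchean closes at 3200 Ma and the Mesoproterozoic opens at 1600 Ma, so the interval is 3200 − 1600 = 1600 Myr.
An era fits inside if it starts at or after 3200 Ma and ends at or before 1600 Ma; oldest first that gives Mesoarchean, Neoarchean, Paleoproterozoic.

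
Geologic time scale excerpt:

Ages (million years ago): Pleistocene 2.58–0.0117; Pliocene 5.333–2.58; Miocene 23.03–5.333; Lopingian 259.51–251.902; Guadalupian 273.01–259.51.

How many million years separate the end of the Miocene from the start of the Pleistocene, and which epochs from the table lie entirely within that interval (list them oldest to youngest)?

End of Miocene = 5.333 Ma; start of Pleistocene = 2.58 Ma.
Gap = 5.333 − 2.58 = 2.753 Myr.
Epochs wholly inside 5.333–2.58 Ma: Pliocene (5.333–2.58).

2.753 million years; Pliocene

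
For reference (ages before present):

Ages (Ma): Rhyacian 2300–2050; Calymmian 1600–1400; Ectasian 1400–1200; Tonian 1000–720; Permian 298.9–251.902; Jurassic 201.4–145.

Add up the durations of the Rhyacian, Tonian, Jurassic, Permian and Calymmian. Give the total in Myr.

833.398 million years

Each duration: Rhyacian = 250; Tonian = 280; Jurassic = 56.4; Permian = 46.998; Calymmian = 200.
Sum: 250 + 280 + 56.4 + 46.998 + 200 = 833.398 Myr.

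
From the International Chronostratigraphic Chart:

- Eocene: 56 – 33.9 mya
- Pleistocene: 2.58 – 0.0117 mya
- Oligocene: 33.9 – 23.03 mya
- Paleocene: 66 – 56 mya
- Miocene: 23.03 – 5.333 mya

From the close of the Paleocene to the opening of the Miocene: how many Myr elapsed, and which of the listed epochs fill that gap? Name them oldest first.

The Paleocene closes at 56 Ma and the Miocene opens at 23.03 Ma, so the interval is 56 − 23.03 = 32.97 Myr.
An epoch fits inside if it starts at or after 56 Ma and ends at or before 23.03 Ma; oldest first that gives Eocene, Oligocene.

32.97 million years; Eocene, Oligocene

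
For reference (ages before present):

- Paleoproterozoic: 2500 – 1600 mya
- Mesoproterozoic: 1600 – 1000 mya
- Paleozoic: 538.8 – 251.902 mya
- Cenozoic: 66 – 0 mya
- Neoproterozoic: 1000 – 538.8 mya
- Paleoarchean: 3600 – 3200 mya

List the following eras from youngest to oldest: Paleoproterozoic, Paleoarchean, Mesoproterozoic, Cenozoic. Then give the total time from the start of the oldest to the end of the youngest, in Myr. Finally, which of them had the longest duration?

From the excerpt: Paleoproterozoic 2500–1600; Paleoarchean 3600–3200; Mesoproterozoic 1600–1000; Cenozoic 66–0 (Ma).
Larger Ma is earlier, so the oldest is Paleoarchean and the youngest is Cenozoic; youngest to oldest: Cenozoic, Mesoproterozoic, Paleoproterozoic, Paleoarchean.
Oldest start 3600 minus youngest end 0 gives 3600 Myr overall.
Individual lengths (start − end): Mesoproterozoic 600; Cenozoic 66; Paleoproterozoic 900; Paleoarchean 400. The largest is Paleoproterozoic at 900 Myr.

Cenozoic, Mesoproterozoic, Paleoproterozoic, Paleoarchean; total span 3600 Myr; longest is Paleoproterozoic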